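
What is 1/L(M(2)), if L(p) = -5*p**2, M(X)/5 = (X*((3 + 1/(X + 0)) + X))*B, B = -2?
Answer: -1/60500 ≈ -1.6529e-5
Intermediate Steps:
M(X) = -10*X*(3 + X + 1/X) (M(X) = 5*((X*((3 + 1/(X + 0)) + X))*(-2)) = 5*((X*((3 + 1/X) + X))*(-2)) = 5*((X*(3 + X + 1/X))*(-2)) = 5*(-2*X*(3 + X + 1/X)) = -10*X*(3 + X + 1/X))
1/L(M(2)) = 1/(-5*(-10 - 30*2 - 10*2**2)**2) = 1/(-5*(-10 - 60 - 10*4)**2) = 1/(-5*(-10 - 60 - 40)**2) = 1/(-5*(-110)**2) = 1/(-5*12100) = 1/(-60500) = -1/60500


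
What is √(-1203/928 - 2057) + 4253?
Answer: 4253 + I*√110785742/232 ≈ 4253.0 + 45.368*I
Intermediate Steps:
√(-1203/928 - 2057) + 4253 = √(-1910099/928) + 4253 = I*√110785742/232 + 4253 = 4253 + I*√110785742/232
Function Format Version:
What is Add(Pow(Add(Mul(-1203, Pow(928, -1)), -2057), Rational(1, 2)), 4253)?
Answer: Add(4253, Mul(Rational(1, 232), I, Pow(110785742, Rational(1, 2)))) ≈ Add(4253.0, Mul(45.368, I))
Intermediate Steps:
Add(Pow(Add(Mul(-1203, Pow(928, -1)), -2057), Rational(1, 2)), 4253) = Add(Pow(Add(Mul(-1203, Rational(1, 928)), -2057), Rational(1, 2)), 4253) = Add(Pow(Add(Rational(-1203, 928), -2057), Rational(1, 2)), 4253) = Add(Pow(Rational(-1910099, 928), Rational(1, 2)), 4253) = Add(Mul(Rational(1, 232), I, Pow(110785742, Rational(1, 2))), 4253) = Add(4253, Mul(Rational(1, 232), I, Pow(110785742, Rational(1, 2))))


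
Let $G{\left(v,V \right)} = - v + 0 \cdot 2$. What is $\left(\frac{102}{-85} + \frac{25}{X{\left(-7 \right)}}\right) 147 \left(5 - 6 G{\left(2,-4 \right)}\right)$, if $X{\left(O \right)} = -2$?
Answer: $- \frac{342363}{10} \approx -34236.0$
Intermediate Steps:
$G{\left(v,V \right)} = - v$ ($G{\left(v,V \right)} = - v + 0 = - v$)
$\left(\frac{102}{-85} + \frac{25}{X{\left(-7 \right)}}\right) 147 \left(5 - 6 G{\left(2,-4 \right)}\right) = \left(\frac{102}{-85} + \frac{25}{-2}\right) 147 \left(5 - 6 \left(\left(-1\right) 2\right)\right) = \left(102 \left(- \frac{1}{85}\right) + 25 \left(- \frac{1}{2}\right)\right) 147 \left(5 - -12\right) = \left(- \frac{6}{5} - \frac{25}{2}\right) 147 \left(5 + 12\right) = \left(- \frac{137}{10}\right) 147 \cdot 17 = \left(- \frac{20139}{10}\right) 17 = - \frac{342363}{10}$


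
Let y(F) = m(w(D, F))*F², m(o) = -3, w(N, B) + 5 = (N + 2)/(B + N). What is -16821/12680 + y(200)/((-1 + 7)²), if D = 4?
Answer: -126850463/38040 ≈ -3334.7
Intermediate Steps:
w(N, B) = -5 + (2 + N)/(B + N) (w(N, B) = -5 + (N + 2)/(B + N) = -5 + (2 + N)/(B + N))
y(F) = -3*F²
-16821/12680 + y(200)/((-1 + 7)²) = -16821/12680 + (-3*200²)/((-1 + 7)²) = -16821*1/12680 + (-3*40000)/(6²) = -16821/12680 - 120000/36 = -16821/12680 - 120000*1/36 = -16821/12680 - 10000/3 = -126850463/38040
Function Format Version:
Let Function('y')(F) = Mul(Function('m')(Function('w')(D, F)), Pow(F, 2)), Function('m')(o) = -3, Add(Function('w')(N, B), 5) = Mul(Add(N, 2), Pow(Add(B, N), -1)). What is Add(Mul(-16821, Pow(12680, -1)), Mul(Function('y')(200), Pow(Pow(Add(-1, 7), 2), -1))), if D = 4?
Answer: Rational(-126850463, 38040) ≈ -3334.7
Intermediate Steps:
Function('w')(N, B) = Add(-5, Mul(Pow(Add(B, N), -1), Add(2, N))) (Function('w')(N, B) = Add(-5, Mul(Add(N, 2), Pow(Add(B, N), -1))) = Add(-5, Mul(Add(2, N), Pow(Add(B, N), -1))) = Add(-5, Mul(Pow(Add(B, N), -1), Add(2, N))))
Function('y')(F) = Mul(-3, Pow(F, 2))
Add(Mul(-16821, Pow(12680, -1)), Mul(Function('y')(200), Pow(Pow(Add(-1, 7), 2), -1))) = Add(Mul(-16821, Pow(12680, -1)), Mul(Mul(-3, Pow(200, 2)), Pow(Pow(Add(-1, 7), 2), -1))) = Add(Mul(-16821, Rational(1, 12680)), Mul(Mul(-3, 40000), Pow(Pow(6, 2), -1))) = Add(Rational(-16821, 12680), Mul(-120000, Pow(36, -1))) = Add(Rational(-16821, 12680), Mul(-120000, Rational(1, 36))) = Add(Rational(-16821, 12680), Rational(-10000, 3)) = Rational(-126850463, 38040)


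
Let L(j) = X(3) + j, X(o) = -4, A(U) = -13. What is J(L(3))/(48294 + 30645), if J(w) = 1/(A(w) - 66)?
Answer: -1/6236181 ≈ -1.6035e-7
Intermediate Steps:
L(j) = -4 + j
J(w) = -1/79 (J(w) = 1/(-13 - 66) = 1/(-79) = -1/79)
J(L(3))/(48294 + 30645) = -1/(79*(48294 + 30645)) = -1/79/78939 = -1/79*1/78939 = -1/6236181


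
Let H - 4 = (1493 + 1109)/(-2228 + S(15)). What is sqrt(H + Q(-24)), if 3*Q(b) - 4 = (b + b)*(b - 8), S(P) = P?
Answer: sqrt(22750326030)/6639 ≈ 22.719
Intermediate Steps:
Q(b) = 4/3 + 2*b*(-8 + b)/3 (Q(b) = 4/3 + ((b + b)*(b - 8))/3 = 4/3 + ((2*b)*(-8 + b))/3 = 4/3 + (2*b*(-8 + b))/3 = 4/3 + 2*b*(-8 + b)/3)
H = 6250/2213 (H = 4 + (1493 + 1109)/(-2228 + 15) = 4 + 2602/(-2213) = 4 + 2602*(-1/2213) = 4 - 2602/2213 = 6250/2213 ≈ 2.8242)
sqrt(H + Q(-24)) = sqrt(6250/2213 + (4/3 - 16/3*(-24) + (2/3)*(-24)**2)) = sqrt(6250/2213 + (4/3 + 128 + (2/3)*576)) = sqrt(6250/2213 + (4/3 + 128 + 384)) = sqrt(6250/2213 + 1540/3) = sqrt(3426770/6639) = sqrt(22750326030)/6639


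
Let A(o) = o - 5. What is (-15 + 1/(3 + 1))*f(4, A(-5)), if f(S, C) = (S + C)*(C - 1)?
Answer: -1947/2 ≈ -973.50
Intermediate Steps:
A(o) = -5 + o
f(S, C) = (-1 + C)*(C + S) (f(S, C) = (C + S)*(-1 + C) = (-1 + C)*(C + S))
(-15 + 1/(3 + 1))*f(4, A(-5)) = (-15 + 1/(3 + 1))*((-5 - 5)**2 - (-5 - 5) - 1*4 + (-5 - 5)*4) = (-15 + 1/4)*((-10)**2 - 1*(-10) - 4 - 10*4) = (-15 + 1/4)*(100 + 10 - 4 - 40) = -59/4*66 = -1947/2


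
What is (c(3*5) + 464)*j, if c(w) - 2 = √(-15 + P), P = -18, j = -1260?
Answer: -587160 - 1260*I*√33 ≈ -5.8716e+5 - 7238.1*I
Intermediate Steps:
c(w) = 2 + I*√33 (c(w) = 2 + √(-15 - 18) = 2 + √(-33) = 2 + I*√33)
(c(3*5) + 464)*j = ((2 + I*√33) + 464)*(-1260) = (466 + I*√33)*(-1260) = -587160 - 1260*I*√33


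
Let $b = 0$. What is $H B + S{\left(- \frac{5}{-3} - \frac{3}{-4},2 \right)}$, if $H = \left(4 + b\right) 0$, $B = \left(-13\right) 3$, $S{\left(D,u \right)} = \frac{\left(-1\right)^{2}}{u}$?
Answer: $\frac{1}{2} \approx 0.5$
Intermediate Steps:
$S{\left(D,u \right)} = \frac{1}{u}$ ($S{\left(D,u \right)} = 1 \frac{1}{u} = \frac{1}{u}$)
$B = -39$
$H = 0$ ($H = \left(4 + 0\right) 0 = 4 \cdot 0 = 0$)
$H B + S{\left(- \frac{5}{-3} - \frac{3}{-4},2 \right)} = 0 \left(-39\right) + \frac{1}{2} = 0 + \frac{1}{2} = \frac{1}{2}$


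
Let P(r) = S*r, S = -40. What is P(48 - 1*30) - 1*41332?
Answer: -42052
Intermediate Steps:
P(r) = -40*r
P(48 - 1*30) - 1*41332 = -40*(48 - 1*30) - 1*41332 = -40*(48 - 30) - 41332 = -40*18 - 41332 = -720 - 41332 = -42052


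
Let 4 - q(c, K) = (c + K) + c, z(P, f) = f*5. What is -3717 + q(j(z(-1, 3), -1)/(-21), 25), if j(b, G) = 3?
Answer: -26164/7 ≈ -3737.7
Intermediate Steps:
z(P, f) = 5*f
q(c, K) = 4 - K - 2*c (q(c, K) = 4 - ((c + K) + c) = 4 - ((K + c) + c) = 4 - (K + 2*c) = 4 + (-K - 2*c) = 4 - K - 2*c)
-3717 + q(j(z(-1, 3), -1)/(-21), 25) = -3717 + (4 - 1*25 - 6/(-21)) = -3717 + (4 - 25 - 6*(-1)/21) = -3717 + (4 - 25 - 2*(-⅐)) = -3717 + (4 - 25 + 2/7) = -3717 - 145/7 = -26164/7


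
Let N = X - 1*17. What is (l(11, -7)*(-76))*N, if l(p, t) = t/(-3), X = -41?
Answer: 30856/3 ≈ 10285.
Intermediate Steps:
N = -58 (N = -41 - 1*17 = -41 - 17 = -58)
l(p, t) = -t/3 (l(p, t) = t*(-1/3) = -t/3)
(l(11, -7)*(-76))*N = (-1/3*(-7)*(-76))*(-58) = ((7/3)*(-76))*(-58) = -532/3*(-58) = 30856/3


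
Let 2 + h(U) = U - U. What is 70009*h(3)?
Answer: -140018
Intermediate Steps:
h(U) = -2 (h(U) = -2 + (U - U) = -2 + 0 = -2)
70009*h(3) = 70009*(-2) = -140018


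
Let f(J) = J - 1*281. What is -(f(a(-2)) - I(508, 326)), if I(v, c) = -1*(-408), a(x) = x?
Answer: 691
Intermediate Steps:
f(J) = -281 + J (f(J) = J - 281 = -281 + J)
I(v, c) = 408
-(f(a(-2)) - I(508, 326)) = -((-281 - 2) - 1*408) = -(-283 - 408) = -1*(-691) = 691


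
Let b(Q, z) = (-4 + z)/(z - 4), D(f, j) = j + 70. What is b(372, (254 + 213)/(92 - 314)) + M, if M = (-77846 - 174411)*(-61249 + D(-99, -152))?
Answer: 15471174068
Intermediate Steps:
D(f, j) = 70 + j
b(Q, z) = 1 (b(Q, z) = (-4 + z)/(-4 + z) = 1)
M = 15471174067 (M = (-77846 - 174411)*(-61249 + (70 - 152)) = -252257*(-61249 - 82) = -252257*(-61331) = 15471174067)
b(372, (254 + 213)/(92 - 314)) + M = 1 + 15471174067 = 15471174068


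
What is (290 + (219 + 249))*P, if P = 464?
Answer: 351712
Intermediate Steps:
(290 + (219 + 249))*P = (290 + (219 + 249))*464 = (290 + 468)*464 = 758*464 = 351712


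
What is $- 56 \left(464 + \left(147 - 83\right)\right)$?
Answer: $-29568$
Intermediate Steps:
$- 56 \left(464 + \left(147 - 83\right)\right) = - 56 \left(464 + 64\right) = \left(-56\right) 528 = -29568$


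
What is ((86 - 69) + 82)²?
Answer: 9801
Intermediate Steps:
((86 - 69) + 82)² = (17 + 82)² = 99² = 9801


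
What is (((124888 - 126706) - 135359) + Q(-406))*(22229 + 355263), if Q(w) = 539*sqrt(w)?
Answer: -51783220084 + 203468188*I*sqrt(406) ≈ -5.1783e+10 + 4.0998e+9*I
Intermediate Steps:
(((124888 - 126706) - 135359) + Q(-406))*(22229 + 355263) = (((124888 - 126706) - 135359) + 539*sqrt(-406))*(22229 + 355263) = ((-1818 - 135359) + 539*(I*sqrt(406)))*377492 = (-137177 + 539*I*sqrt(406))*377492 = -51783220084 + 203468188*I*sqrt(406)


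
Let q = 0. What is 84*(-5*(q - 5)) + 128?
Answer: 2228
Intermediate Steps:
84*(-5*(q - 5)) + 128 = 84*(-5*(0 - 5)) + 128 = 84*(-5*(-5)) + 128 = 84*25 + 128 = 2100 + 128 = 2228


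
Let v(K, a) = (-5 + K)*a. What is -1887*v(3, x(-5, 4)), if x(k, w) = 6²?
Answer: 135864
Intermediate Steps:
x(k, w) = 36
v(K, a) = a*(-5 + K)
-1887*v(3, x(-5, 4)) = -67932*(-5 + 3) = -67932*(-2) = -1887*(-72) = 135864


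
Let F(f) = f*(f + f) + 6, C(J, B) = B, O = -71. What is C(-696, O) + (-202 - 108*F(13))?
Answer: -37425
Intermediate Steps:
F(f) = 6 + 2*f**2 (F(f) = f*(2*f) + 6 = 2*f**2 + 6 = 6 + 2*f**2)
C(-696, O) + (-202 - 108*F(13)) = -71 + (-202 - 108*(6 + 2*13**2)) = -71 + (-202 - 108*(6 + 2*169)) = -71 + (-202 - 108*(6 + 338)) = -71 + (-202 - 108*344) = -71 + (-202 - 37152) = -71 - 37354 = -37425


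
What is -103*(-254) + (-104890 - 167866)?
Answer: -246594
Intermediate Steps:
-103*(-254) + (-104890 - 167866) = 26162 - 272756 = -246594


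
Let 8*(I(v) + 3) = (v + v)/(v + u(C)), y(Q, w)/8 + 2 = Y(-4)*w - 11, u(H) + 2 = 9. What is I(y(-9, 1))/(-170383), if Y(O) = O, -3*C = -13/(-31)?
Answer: 353/21979407 ≈ 1.6060e-5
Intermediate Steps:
C = -13/93 (C = -(-13)/(3*(-31)) = -(-13)*(-1)/(3*31) = -⅓*13/31 = -13/93 ≈ -0.13978)
u(H) = 7 (u(H) = -2 + 9 = 7)
y(Q, w) = -104 - 32*w (y(Q, w) = -16 + 8*(-4*w - 11) = -16 + 8*(-11 - 4*w) = -16 + (-88 - 32*w) = -104 - 32*w)
I(v) = -3 + v/(4*(7 + v)) (I(v) = -3 + ((v + v)/(v + 7))/8 = -3 + ((2*v)/(7 + v))/8 = -3 + (2*v/(7 + v))/8 = -3 + v/(4*(7 + v)))
I(y(-9, 1))/(-170383) = ((-84 - 11*(-104 - 32*1))/(4*(7 + (-104 - 32*1))))/(-170383) = ((-84 - 11*(-104 - 32))/(4*(7 + (-104 - 32))))*(-1/170383) = ((-84 - 11*(-136))/(4*(7 - 136)))*(-1/170383) = ((¼)*(-84 + 1496)/(-129))*(-1/170383) = ((¼)*(-1/129)*1412)*(-1/170383) = -353/129*(-1/170383) = 353/21979407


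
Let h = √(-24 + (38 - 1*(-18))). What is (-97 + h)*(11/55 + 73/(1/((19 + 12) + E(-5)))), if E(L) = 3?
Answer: -1203867/5 + 49644*√2/5 ≈ -2.2673e+5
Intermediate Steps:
h = 4*√2 (h = √(-24 + (38 + 18)) = √(-24 + 56) = √32 = 4*√2 ≈ 5.6569)
(-97 + h)*(11/55 + 73/(1/((19 + 12) + E(-5)))) = (-97 + 4*√2)*(11/55 + 73/(1/((19 + 12) + 3))) = (-97 + 4*√2)*(11*(1/55) + 73/(1/(31 + 3))) = (-97 + 4*√2)*(⅕ + 73/(1/34)) = (-97 + 4*√2)*(⅕ + 73*34) = (-97 + 4*√2)*(⅕ + 2482) = (-97 + 4*√2)*(12411/5) = -1203867/5 + 49644*√2/5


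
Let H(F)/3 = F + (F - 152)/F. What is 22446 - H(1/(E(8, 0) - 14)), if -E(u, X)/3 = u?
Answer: 194373/38 ≈ 5115.1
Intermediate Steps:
E(u, X) = -3*u
H(F) = 3*F + 3*(-152 + F)/F (H(F) = 3*(F + (F - 152)/F) = 3*(F + (-152 + F)/F) = 3*F + 3*(-152 + F)/F)
22446 - H(1/(E(8, 0) - 14)) = 22446 - (3 - 456/(1/(-3*8 - 14)) + 3/(-3*8 - 14)) = 22446 - (3 - 456/(1/(-24 - 14)) + 3/(-24 - 14)) = 22446 - (3 - 456/(1/(-38)) + 3/(-38)) = 22446 - (3 - 456/(-1/38) + 3*(-1/38)) = 22446 - (3 - 456*(-38) - 3/38) = 22446 - (3 + 17328 - 3/38) = 22446 - 1*658575/38 = 22446 - 658575/38 = 194373/38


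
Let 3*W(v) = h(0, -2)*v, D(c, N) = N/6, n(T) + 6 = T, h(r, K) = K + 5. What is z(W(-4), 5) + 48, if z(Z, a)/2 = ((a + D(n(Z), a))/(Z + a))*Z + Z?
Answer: -20/3 ≈ -6.6667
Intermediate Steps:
h(r, K) = 5 + K
n(T) = -6 + T
D(c, N) = N/6 (D(c, N) = N*(1/6) = N/6)
W(v) = v (W(v) = ((5 - 2)*v)/3 = (3*v)/3 = v)
z(Z, a) = 2*Z + 7*Z*a/(3*(Z + a)) (z(Z, a) = 2*(((a + a/6)/(Z + a))*Z + Z) = 2*(((7*a/6)/(Z + a))*Z + Z) = 2*((7*a/(6*(Z + a)))*Z + Z) = 2*(7*Z*a/(6*(Z + a)) + Z) = 2*(Z + 7*Z*a/(6*(Z + a))) = 2*Z + 7*Z*a/(3*(Z + a)))
z(W(-4), 5) + 48 = (1/3)*(-4)*(6*(-4) + 13*5)/(-4 + 5) + 48 = (1/3)*(-4)*(-24 + 65)/1 + 48 = (1/3)*(-4)*1*41 + 48 = -164/3 + 48 = -20/3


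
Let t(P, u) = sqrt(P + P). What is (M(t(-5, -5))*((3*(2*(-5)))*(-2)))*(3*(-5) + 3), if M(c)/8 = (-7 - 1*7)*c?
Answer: 80640*I*sqrt(10) ≈ 2.5501e+5*I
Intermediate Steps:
t(P, u) = sqrt(2)*sqrt(P) (t(P, u) = sqrt(2*P) = sqrt(2)*sqrt(P))
M(c) = -112*c (M(c) = 8*((-7 - 1*7)*c) = 8*((-7 - 7)*c) = 8*(-14*c) = -112*c)
(M(t(-5, -5))*((3*(2*(-5)))*(-2)))*(3*(-5) + 3) = ((-112*sqrt(2)*sqrt(-5))*((3*(2*(-5)))*(-2)))*(3*(-5) + 3) = ((-112*sqrt(2)*I*sqrt(5))*((3*(-10))*(-2)))*(-15 + 3) = ((-112*I*sqrt(10))*(-30*(-2)))*(-12) = (-112*I*sqrt(10)*60)*(-12) = -6720*I*sqrt(10)*(-12) = 80640*I*sqrt(10)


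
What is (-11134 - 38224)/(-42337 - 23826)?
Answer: 49358/66163 ≈ 0.74601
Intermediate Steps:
(-11134 - 38224)/(-42337 - 23826) = -49358/(-66163) = -49358*(-1/66163) = 49358/66163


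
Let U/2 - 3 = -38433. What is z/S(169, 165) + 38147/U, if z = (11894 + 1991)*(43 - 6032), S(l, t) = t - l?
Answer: 399466702207/19215 ≈ 2.0789e+7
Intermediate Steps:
U = -76860 (U = 6 + 2*(-38433) = 6 - 76866 = -76860)
z = -83157265 (z = 13885*(-5989) = -83157265)
z/S(169, 165) + 38147/U = -83157265/(165 - 1*169) + 38147/(-76860) = -83157265/(165 - 169) + 38147*(-1/76860) = -83157265/(-4) - 38147/76860 = -83157265*(-1/4) - 38147/76860 = 83157265/4 - 38147/76860 = 399466702207/19215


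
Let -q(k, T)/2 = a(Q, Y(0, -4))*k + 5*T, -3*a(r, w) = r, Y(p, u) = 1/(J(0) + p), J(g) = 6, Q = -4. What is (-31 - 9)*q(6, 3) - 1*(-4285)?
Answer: 6125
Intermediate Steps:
Y(p, u) = 1/(6 + p)
a(r, w) = -r/3
q(k, T) = -10*T - 8*k/3 (q(k, T) = -2*((-1/3*(-4))*k + 5*T) = -2*(4*k/3 + 5*T) = -2*(5*T + 4*k/3) = -10*T - 8*k/3)
(-31 - 9)*q(6, 3) - 1*(-4285) = (-31 - 9)*(-10*3 - 8/3*6) - 1*(-4285) = -40*(-30 - 16) + 4285 = -40*(-46) + 4285 = 1840 + 4285 = 6125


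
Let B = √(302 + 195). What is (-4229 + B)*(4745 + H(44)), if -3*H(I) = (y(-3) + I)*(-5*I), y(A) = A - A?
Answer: -101136535/3 + 23915*√497/3 ≈ -3.3534e+7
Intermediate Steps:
y(A) = 0
B = √497 ≈ 22.293
H(I) = 5*I²/3 (H(I) = -(0 + I)*(-5*I)/3 = -I*(-5*I)/3 = -(-5)*I²/3 = 5*I²/3)
(-4229 + B)*(4745 + H(44)) = (-4229 + √497)*(4745 + (5/3)*44²) = (-4229 + √497)*(4745 + (5/3)*1936) = (-4229 + √497)*(4745 + 9680/3) = (-4229 + √497)*(23915/3) = -101136535/3 + 23915*√497/3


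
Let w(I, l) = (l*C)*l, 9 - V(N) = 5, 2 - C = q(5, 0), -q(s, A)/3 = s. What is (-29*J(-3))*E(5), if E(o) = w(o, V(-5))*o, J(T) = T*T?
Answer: -354960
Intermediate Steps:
q(s, A) = -3*s
C = 17 (C = 2 - (-3)*5 = 2 - 1*(-15) = 2 + 15 = 17)
V(N) = 4 (V(N) = 9 - 1*5 = 9 - 5 = 4)
J(T) = T²
w(I, l) = 17*l² (w(I, l) = (l*17)*l = (17*l)*l = 17*l²)
E(o) = 272*o (E(o) = (17*4²)*o = (17*16)*o = 272*o)
(-29*J(-3))*E(5) = (-29*(-3)²)*(272*5) = -29*9*1360 = -261*1360 = -354960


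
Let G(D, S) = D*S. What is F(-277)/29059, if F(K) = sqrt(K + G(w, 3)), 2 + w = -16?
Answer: I*sqrt(331)/29059 ≈ 0.00062609*I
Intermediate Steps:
w = -18 (w = -2 - 16 = -18)
F(K) = sqrt(-54 + K) (F(K) = sqrt(K - 18*3) = sqrt(K - 54) = sqrt(-54 + K))
F(-277)/29059 = sqrt(-54 - 277)/29059 = sqrt(-331)*(1/29059) = (I*sqrt(331))*(1/29059) = I*sqrt(331)/29059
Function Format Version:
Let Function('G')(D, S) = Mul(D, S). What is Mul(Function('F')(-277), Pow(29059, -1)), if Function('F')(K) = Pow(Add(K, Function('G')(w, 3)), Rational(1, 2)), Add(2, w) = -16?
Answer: Mul(Rational(1, 29059), I, Pow(331, Rational(1, 2))) ≈ Mul(0.00062609, I)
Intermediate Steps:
w = -18 (w = Add(-2, -16) = -18)
Function('F')(K) = Pow(Add(-54, K), Rational(1, 2)) (Function('F')(K) = Pow(Add(K, Mul(-18, 3)), Rational(1, 2)) = Pow(Add(K, -54), Rational(1, 2)) = Pow(Add(-54, K), Rational(1, 2)))
Mul(Function('F')(-277), Pow(29059, -1)) = Mul(Pow(Add(-54, -277), Rational(1, 2)), Pow(29059, -1)) = Mul(Pow(-331, Rational(1, 2)), Rational(1, 29059)) = Mul(Mul(I, Pow(331, Rational(1, 2))), Rational(1, 29059)) = Mul(Rational(1, 29059), I, Pow(331, Rational(1, 2)))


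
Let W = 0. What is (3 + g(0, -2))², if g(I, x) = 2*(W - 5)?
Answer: 49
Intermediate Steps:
g(I, x) = -10 (g(I, x) = 2*(0 - 5) = 2*(-5) = -10)
(3 + g(0, -2))² = (3 - 10)² = (-7)² = 49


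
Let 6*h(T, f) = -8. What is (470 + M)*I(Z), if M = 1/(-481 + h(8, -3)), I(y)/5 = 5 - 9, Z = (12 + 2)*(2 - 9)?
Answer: -13601740/1447 ≈ -9400.0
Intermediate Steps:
h(T, f) = -4/3 (h(T, f) = (⅙)*(-8) = -4/3)
Z = -98 (Z = 14*(-7) = -98)
I(y) = -20 (I(y) = 5*(5 - 9) = 5*(-4) = -20)
M = -3/1447 (M = 1/(-481 - 4/3) = 1/(-1447/3) = -3/1447 ≈ -0.0020733)
(470 + M)*I(Z) = (470 - 3/1447)*(-20) = (680087/1447)*(-20) = -13601740/1447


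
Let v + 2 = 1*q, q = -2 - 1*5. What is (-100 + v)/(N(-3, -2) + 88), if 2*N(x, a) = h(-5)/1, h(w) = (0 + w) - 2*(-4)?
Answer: -218/179 ≈ -1.2179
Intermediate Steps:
q = -7 (q = -2 - 5 = -7)
h(w) = 8 + w (h(w) = w + 8 = 8 + w)
N(x, a) = 3/2 (N(x, a) = ((8 - 5)/1)/2 = (3*1)/2 = (1/2)*3 = 3/2)
v = -9 (v = -2 + 1*(-7) = -2 - 7 = -9)
(-100 + v)/(N(-3, -2) + 88) = (-100 - 9)/(3/2 + 88) = -109/179/2 = -109*2/179 = -218/179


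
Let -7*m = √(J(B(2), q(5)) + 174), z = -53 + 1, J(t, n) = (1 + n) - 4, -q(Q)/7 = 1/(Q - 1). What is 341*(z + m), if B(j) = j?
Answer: -17732 - 341*√677/14 ≈ -18366.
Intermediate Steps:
q(Q) = -7/(-1 + Q) (q(Q) = -7/(Q - 1) = -7/(-1 + Q))
J(t, n) = -3 + n
z = -52
m = -√677/14 (m = -√((-3 - 7/(-1 + 5)) + 174)/7 = -√((-3 - 7/4) + 174)/7 = -√(-19/4 + 174)/7 = -√677/14 ≈ -1.8585)
341*(z + m) = 341*(-52 - √677/14) = -17732 - 341*√677/14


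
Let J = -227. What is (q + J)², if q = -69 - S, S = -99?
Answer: 38809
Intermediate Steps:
q = 30 (q = -69 - 1*(-99) = -69 + 99 = 30)
(q + J)² = (30 - 227)² = (-197)² = 38809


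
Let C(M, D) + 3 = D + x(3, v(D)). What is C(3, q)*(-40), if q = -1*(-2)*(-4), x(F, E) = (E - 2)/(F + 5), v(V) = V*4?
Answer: 610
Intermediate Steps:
v(V) = 4*V
x(F, E) = (-2 + E)/(5 + F)
q = -8 (q = 2*(-4) = -8)
C(M, D) = -13/4 + 3*D/2 (C(M, D) = -3 + (D + (-2 + 4*D)/(5 + 3)) = -3 + (D + (-2 + 4*D)/8) = -3 + (D + (-1/4 + D/2)) = -3 + (-1/4 + 3*D/2) = -13/4 + 3*D/2)
C(3, q)*(-40) = (-13/4 + (3/2)*(-8))*(-40) = (-13/4 - 12)*(-40) = -61/4*(-40) = 610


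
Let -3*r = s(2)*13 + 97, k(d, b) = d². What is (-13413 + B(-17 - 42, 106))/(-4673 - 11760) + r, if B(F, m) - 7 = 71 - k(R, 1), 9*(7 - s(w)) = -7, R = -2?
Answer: -28939886/443691 ≈ -65.225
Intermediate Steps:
s(w) = 70/9 (s(w) = 7 - ⅑*(-7) = 7 + 7/9 = 70/9)
B(F, m) = 74 (B(F, m) = 7 + (71 - 1*(-2)²) = 7 + (71 - 1*4) = 7 + (71 - 4) = 7 + 67 = 74)
r = -1783/27 (r = -((70/9)*13 + 97)/3 = -(910/9 + 97)/3 = -⅓*1783/9 = -1783/27 ≈ -66.037)
(-13413 + B(-17 - 42, 106))/(-4673 - 11760) + r = (-13413 + 74)/(-4673 - 11760) - 1783/27 = -13339/(-16433) - 1783/27 = -13339*(-1/16433) - 1783/27 = 13339/16433 - 1783/27 = -28939886/443691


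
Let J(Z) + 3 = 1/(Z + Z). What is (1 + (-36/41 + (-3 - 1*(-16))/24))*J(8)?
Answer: -30691/15744 ≈ -1.9494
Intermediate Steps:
J(Z) = -3 + 1/(2*Z) (J(Z) = -3 + 1/(Z + Z) = -3 + 1/(2*Z))
(1 + (-36/41 + (-3 - 1*(-16))/24))*J(8) = (1 + (-36/41 + (-3 - 1*(-16))/24))*(-3 + (½)/8) = (1 + (-36*1/41 + (-3 + 16)*(1/24)))*(-3 + (½)*(⅛)) = (1 + (-36/41 + 13*(1/24)))*(-3 + 1/16) = (1 + (-36/41 + 13/24))*(-47/16) = (1 - 331/984)*(-47/16) = (653/984)*(-47/16) = -30691/15744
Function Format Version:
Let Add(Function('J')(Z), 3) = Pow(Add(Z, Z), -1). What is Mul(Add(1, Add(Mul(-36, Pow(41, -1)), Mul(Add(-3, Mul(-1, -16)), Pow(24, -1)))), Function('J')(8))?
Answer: Rational(-30691, 15744) ≈ -1.9494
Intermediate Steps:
Function('J')(Z) = Add(-3, Mul(Rational(1, 2), Pow(Z, -1))) (Function('J')(Z) = Add(-3, Pow(Add(Z, Z), -1)) = Add(-3, Pow(Mul(2, Z), -1)) = Add(-3, Mul(Rational(1, 2), Pow(Z, -1))))
Mul(Add(1, Add(Mul(-36, Pow(41, -1)), Mul(Add(-3, Mul(-1, -16)), Pow(24, -1)))), Function('J')(8)) = Mul(Add(1, Add(Mul(-36, Pow(41, -1)), Mul(Add(-3, Mul(-1, -16)), Pow(24, -1)))), Add(-3, Mul(Rational(1, 2), Pow(8, -1)))) = Mul(Add(1, Add(Mul(-36, Rational(1, 41)), Mul(Add(-3, 16), Rational(1, 24)))), Add(-3, Mul(Rational(1, 2), Rational(1, 8)))) = Mul(Add(1, Add(Rational(-36, 41), Mul(13, Rational(1, 24)))), Add(-3, Rational(1, 16))) = Mul(Add(1, Add(Rational(-36, 41), Rational(13, 24))), Rational(-47, 16)) = Mul(Add(1, Rational(-331, 984)), Rational(-47, 16)) = Mul(Rational(653, 984), Rational(-47, 16)) = Rational(-30691, 15744)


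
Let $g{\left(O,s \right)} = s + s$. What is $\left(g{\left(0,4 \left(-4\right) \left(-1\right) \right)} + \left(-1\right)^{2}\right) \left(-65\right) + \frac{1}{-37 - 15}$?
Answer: $- \frac{111541}{52} \approx -2145.0$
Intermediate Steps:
$g{\left(O,s \right)} = 2 s$
$\left(g{\left(0,4 \left(-4\right) \left(-1\right) \right)} + \left(-1\right)^{2}\right) \left(-65\right) + \frac{1}{-37 - 15} = \left(2 \cdot 4 \left(-4\right) \left(-1\right) + \left(-1\right)^{2}\right) \left(-65\right) + \frac{1}{-37 - 15} = \left(2 \left(\left(-16\right) \left(-1\right)\right) + 1\right) \left(-65\right) + \frac{1}{-52} = \left(2 \cdot 16 + 1\right) \left(-65\right) - \frac{1}{52} = \left(32 + 1\right) \left(-65\right) - \frac{1}{52} = 33 \left(-65\right) - \frac{1}{52} = -2145 - \frac{1}{52} = - \frac{111541}{52}$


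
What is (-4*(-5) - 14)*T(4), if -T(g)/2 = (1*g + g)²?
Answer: -768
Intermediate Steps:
T(g) = -8*g² (T(g) = -2*(1*g + g)² = -2*(g + g)² = -2*4*g² = -8*g²)
(-4*(-5) - 14)*T(4) = (-4*(-5) - 14)*(-8*4²) = (20 - 14)*(-8*16) = 6*(-128) = -768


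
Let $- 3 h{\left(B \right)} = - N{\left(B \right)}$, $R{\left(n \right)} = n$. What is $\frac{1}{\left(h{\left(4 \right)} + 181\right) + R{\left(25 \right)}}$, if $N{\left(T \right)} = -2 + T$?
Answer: $\frac{3}{620} \approx 0.0048387$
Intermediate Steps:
$h{\left(B \right)} = - \frac{2}{3} + \frac{B}{3}$ ($h{\left(B \right)} = - \frac{\left(-1\right) \left(-2 + B\right)}{3} = - \frac{2 - B}{3} = - \frac{2}{3} + \frac{B}{3}$)
$\frac{1}{\left(h{\left(4 \right)} + 181\right) + R{\left(25 \right)}} = \frac{1}{\left(\left(- \frac{2}{3} + \frac{1}{3} \cdot 4\right) + 181\right) + 25} = \frac{1}{\left(\left(- \frac{2}{3} + \frac{4}{3}\right) + 181\right) + 25} = \frac{1}{\left(\frac{2}{3} + 181\right) + 25} = \frac{1}{\frac{545}{3} + 25} = \frac{1}{\frac{620}{3}} = \frac{3}{620}$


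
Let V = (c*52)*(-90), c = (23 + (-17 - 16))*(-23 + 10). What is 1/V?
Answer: -1/608400 ≈ -1.6437e-6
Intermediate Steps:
c = 130 (c = (23 - 33)*(-13) = -10*(-13) = 130)
V = -608400 (V = (130*52)*(-90) = 6760*(-90) = -608400)
1/V = 1/(-608400) = -1/608400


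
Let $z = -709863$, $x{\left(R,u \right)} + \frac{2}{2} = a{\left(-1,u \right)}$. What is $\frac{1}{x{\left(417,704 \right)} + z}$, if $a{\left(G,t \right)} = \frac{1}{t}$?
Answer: $- \frac{704}{499744255} \approx -1.4087 \cdot 10^{-6}$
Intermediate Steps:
$x{\left(R,u \right)} = -1 + \frac{1}{u}$
$\frac{1}{x{\left(417,704 \right)} + z} = \frac{1}{\frac{1 - 704}{704} - 709863} = \frac{1}{\frac{1}{704} \left(-703\right) - 709863} = \frac{1}{- \frac{703}{704} - 709863} = \frac{1}{- \frac{499744255}{704}} = - \frac{704}{499744255}$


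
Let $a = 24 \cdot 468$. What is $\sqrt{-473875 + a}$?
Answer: $i \sqrt{462643} \approx 680.18 i$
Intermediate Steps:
$a = 11232$
$\sqrt{-473875 + a} = \sqrt{-473875 + 11232} = \sqrt{-462643} = i \sqrt{462643}$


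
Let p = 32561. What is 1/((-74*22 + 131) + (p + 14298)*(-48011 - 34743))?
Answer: -1/3877771183 ≈ -2.5788e-10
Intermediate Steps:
1/((-74*22 + 131) + (p + 14298)*(-48011 - 34743)) = 1/((-74*22 + 131) + (32561 + 14298)*(-48011 - 34743)) = 1/((-1628 + 131) + 46859*(-82754)) = 1/(-1497 - 3877769686) = 1/(-3877771183) = -1/3877771183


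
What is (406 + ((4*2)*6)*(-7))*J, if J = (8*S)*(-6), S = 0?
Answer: 0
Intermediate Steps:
J = 0 (J = (8*0)*(-6) = 0*(-6) = 0)
(406 + ((4*2)*6)*(-7))*J = (406 + ((4*2)*6)*(-7))*0 = (406 + (8*6)*(-7))*0 = (406 + 48*(-7))*0 = (406 - 336)*0 = 70*0 = 0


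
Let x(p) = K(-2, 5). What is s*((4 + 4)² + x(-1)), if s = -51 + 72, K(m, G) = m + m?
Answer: 1260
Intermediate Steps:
K(m, G) = 2*m
s = 21
x(p) = -4 (x(p) = 2*(-2) = -4)
s*((4 + 4)² + x(-1)) = 21*((4 + 4)² - 4) = 21*(8² - 4) = 21*(64 - 4) = 21*60 = 1260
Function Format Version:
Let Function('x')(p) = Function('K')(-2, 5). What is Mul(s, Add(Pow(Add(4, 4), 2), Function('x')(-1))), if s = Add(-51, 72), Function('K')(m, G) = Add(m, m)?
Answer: 1260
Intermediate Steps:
Function('K')(m, G) = Mul(2, m)
s = 21
Function('x')(p) = -4 (Function('x')(p) = Mul(2, -2) = -4)
Mul(s, Add(Pow(Add(4, 4), 2), Function('x')(-1))) = Mul(21, Add(Pow(Add(4, 4), 2), -4)) = Mul(21, Add(Pow(8, 2), -4)) = Mul(21, Add(64, -4)) = Mul(21, 60) = 1260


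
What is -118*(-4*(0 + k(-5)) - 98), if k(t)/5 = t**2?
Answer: 70564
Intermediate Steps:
k(t) = 5*t**2
-118*(-4*(0 + k(-5)) - 98) = -118*(-4*(0 + 5*(-5)**2) - 98) = -118*(-4*(0 + 5*25) - 98) = -118*(-4*(0 + 125) - 98) = -118*(-4*125 - 98) = -118*(-500 - 98) = -118*(-598) = 70564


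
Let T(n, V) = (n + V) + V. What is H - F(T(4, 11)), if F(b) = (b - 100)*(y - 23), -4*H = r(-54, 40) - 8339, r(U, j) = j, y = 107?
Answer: 33163/4 ≈ 8290.8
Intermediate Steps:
T(n, V) = n + 2*V (T(n, V) = (V + n) + V = n + 2*V)
H = 8299/4 (H = -(40 - 8339)/4 = -¼*(-8299) = 8299/4 ≈ 2074.8)
F(b) = -8400 + 84*b (F(b) = (b - 100)*(107 - 23) = (-100 + b)*84 = -8400 + 84*b)
H - F(T(4, 11)) = 8299/4 - (-8400 + 84*(4 + 2*11)) = 8299/4 - (-8400 + 84*(4 + 22)) = 8299/4 - (-8400 + 84*26) = 8299/4 - (-8400 + 2184) = 8299/4 - 1*(-6216) = 8299/4 + 6216 = 33163/4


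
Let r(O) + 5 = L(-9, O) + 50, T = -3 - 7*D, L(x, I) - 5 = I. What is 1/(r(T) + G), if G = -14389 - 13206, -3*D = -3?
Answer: -1/27555 ≈ -3.6291e-5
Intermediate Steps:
D = 1 (D = -⅓*(-3) = 1)
L(x, I) = 5 + I
T = -10 (T = -3 - 7*1 = -3 - 7 = -10)
r(O) = 50 + O (r(O) = -5 + ((5 + O) + 50) = -5 + (55 + O) = 50 + O)
G = -27595
1/(r(T) + G) = 1/((50 - 10) - 27595) = 1/(40 - 27595) = 1/(-27555) = -1/27555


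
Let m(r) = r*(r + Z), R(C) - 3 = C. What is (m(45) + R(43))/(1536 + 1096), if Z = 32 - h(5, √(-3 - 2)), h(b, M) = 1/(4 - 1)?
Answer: 437/329 ≈ 1.3283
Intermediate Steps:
R(C) = 3 + C
h(b, M) = ⅓ (h(b, M) = 1/3 = ⅓)
Z = 95/3 (Z = 32 - 1*⅓ = 32 - ⅓ = 95/3 ≈ 31.667)
m(r) = r*(95/3 + r) (m(r) = r*(r + 95/3) = r*(95/3 + r))
(m(45) + R(43))/(1536 + 1096) = ((⅓)*45*(95 + 3*45) + (3 + 43))/(1536 + 1096) = ((⅓)*45*(95 + 135) + 46)/2632 = ((⅓)*45*230 + 46)*(1/2632) = (3450 + 46)*(1/2632) = 3496*(1/2632) = 437/329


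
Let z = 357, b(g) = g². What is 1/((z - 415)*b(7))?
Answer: -1/2842 ≈ -0.00035186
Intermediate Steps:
1/((z - 415)*b(7)) = 1/((357 - 415)*(7²)) = 1/(-58*49) = -1/58*1/49 = -1/2842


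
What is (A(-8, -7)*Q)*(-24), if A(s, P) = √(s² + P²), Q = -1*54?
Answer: 1296*√113 ≈ 13777.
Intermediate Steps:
Q = -54
A(s, P) = √(P² + s²)
(A(-8, -7)*Q)*(-24) = (√((-7)² + (-8)²)*(-54))*(-24) = (√(49 + 64)*(-54))*(-24) = (√113*(-54))*(-24) = -54*√113*(-24) = 1296*√113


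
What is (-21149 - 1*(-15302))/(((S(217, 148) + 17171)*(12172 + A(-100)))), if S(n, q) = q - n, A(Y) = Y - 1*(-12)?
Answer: -1949/68886856 ≈ -2.8293e-5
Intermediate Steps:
A(Y) = 12 + Y (A(Y) = Y + 12 = 12 + Y)
(-21149 - 1*(-15302))/(((S(217, 148) + 17171)*(12172 + A(-100)))) = (-21149 - 1*(-15302))/((((148 - 1*217) + 17171)*(12172 + (12 - 100)))) = (-21149 + 15302)/((((148 - 217) + 17171)*(12172 - 88))) = -5847*1/(12084*(-69 + 17171)) = -5847/(17102*12084) = -5847/206660568 = -5847*1/206660568 = -1949/68886856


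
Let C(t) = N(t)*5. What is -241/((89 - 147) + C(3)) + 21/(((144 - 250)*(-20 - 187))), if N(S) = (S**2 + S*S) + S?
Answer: -1762345/343758 ≈ -5.1267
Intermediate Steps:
N(S) = S + 2*S**2 (N(S) = (S**2 + S**2) + S = 2*S**2 + S = S + 2*S**2)
C(t) = 5*t*(1 + 2*t) (C(t) = (t*(1 + 2*t))*5 = 5*t*(1 + 2*t))
-241/((89 - 147) + C(3)) + 21/(((144 - 250)*(-20 - 187))) = -241/((89 - 147) + 5*3*(1 + 2*3)) + 21/(((144 - 250)*(-20 - 187))) = -241/(-58 + 5*3*(1 + 6)) + 21/((-106*(-207))) = -241/(-58 + 5*3*7) + 21/21942 = -241/(-58 + 105) + 21*(1/21942) = -241/47 + 7/7314 = -1762345/343758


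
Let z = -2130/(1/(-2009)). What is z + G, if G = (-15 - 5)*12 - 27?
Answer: 4278903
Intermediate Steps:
G = -267 (G = -20*12 - 27 = -240 - 27 = -267)
z = 4279170 (z = -2130/(-1/2009) = -2130*(-2009) = 4279170)
z + G = 4279170 - 267 = 4278903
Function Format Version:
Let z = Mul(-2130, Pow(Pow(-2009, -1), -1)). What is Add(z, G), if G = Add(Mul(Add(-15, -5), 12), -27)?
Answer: 4278903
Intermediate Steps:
G = -267 (G = Add(Mul(-20, 12), -27) = Add(-240, -27) = -267)
z = 4279170 (z = Mul(-2130, Pow(Rational(-1, 2009), -1)) = Mul(-2130, -2009) = 4279170)
Add(z, G) = Add(4279170, -267) = 4278903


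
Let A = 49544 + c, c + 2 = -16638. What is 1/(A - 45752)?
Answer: -1/12848 ≈ -7.7833e-5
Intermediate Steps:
c = -16640 (c = -2 - 16638 = -16640)
A = 32904 (A = 49544 - 16640 = 32904)
1/(A - 45752) = 1/(32904 - 45752) = 1/(-12848) = -1/12848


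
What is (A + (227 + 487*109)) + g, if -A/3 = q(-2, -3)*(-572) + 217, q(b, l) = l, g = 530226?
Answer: 577737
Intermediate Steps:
A = -5799 (A = -3*(-3*(-572) + 217) = -3*(1716 + 217) = -3*1933 = -5799)
(A + (227 + 487*109)) + g = (-5799 + (227 + 487*109)) + 530226 = (-5799 + (227 + 53083)) + 530226 = (-5799 + 53310) + 530226 = 47511 + 530226 = 577737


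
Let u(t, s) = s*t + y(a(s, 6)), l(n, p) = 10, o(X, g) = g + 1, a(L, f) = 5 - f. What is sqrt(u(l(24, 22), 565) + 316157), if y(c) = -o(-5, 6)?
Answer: 10*sqrt(3218) ≈ 567.27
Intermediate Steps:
o(X, g) = 1 + g
y(c) = -7 (y(c) = -(1 + 6) = -1*7 = -7)
u(t, s) = -7 + s*t (u(t, s) = s*t - 7 = -7 + s*t)
sqrt(u(l(24, 22), 565) + 316157) = sqrt((-7 + 565*10) + 316157) = sqrt((-7 + 5650) + 316157) = sqrt(5643 + 316157) = sqrt(321800) = 10*sqrt(3218)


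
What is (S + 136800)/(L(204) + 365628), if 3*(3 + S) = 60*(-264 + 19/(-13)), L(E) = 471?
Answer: 1709341/4759287 ≈ 0.35916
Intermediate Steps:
S = -69059/13 (S = -3 + (60*(-264 + 19/(-13)))/3 = -3 + (60*(-264 + 19*(-1/13)))/3 = -3 + (60*(-264 - 19/13))/3 = -3 + (60*(-3451/13))/3 = -3 + (⅓)*(-207060/13) = -3 - 69020/13 = -69059/13 ≈ -5312.2)
(S + 136800)/(L(204) + 365628) = (-69059/13 + 136800)/(471 + 365628) = (1709341/13)/366099 = (1709341/13)*(1/366099) = 1709341/4759287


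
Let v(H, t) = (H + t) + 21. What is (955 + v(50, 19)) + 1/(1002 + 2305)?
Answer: 3455816/3307 ≈ 1045.0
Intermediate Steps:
v(H, t) = 21 + H + t
(955 + v(50, 19)) + 1/(1002 + 2305) = (955 + (21 + 50 + 19)) + 1/(1002 + 2305) = (955 + 90) + 1/3307 = 1045 + 1/3307 = 3455816/3307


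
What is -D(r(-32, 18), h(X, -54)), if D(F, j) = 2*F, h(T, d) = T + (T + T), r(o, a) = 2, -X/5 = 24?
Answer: -4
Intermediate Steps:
X = -120 (X = -5*24 = -120)
h(T, d) = 3*T (h(T, d) = T + 2*T = 3*T)
-D(r(-32, 18), h(X, -54)) = -2*2 = -1*4 = -4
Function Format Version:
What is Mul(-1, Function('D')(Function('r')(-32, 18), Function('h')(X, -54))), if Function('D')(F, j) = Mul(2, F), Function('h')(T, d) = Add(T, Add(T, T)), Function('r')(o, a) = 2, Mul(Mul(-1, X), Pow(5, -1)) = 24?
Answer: -4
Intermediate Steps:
X = -120 (X = Mul(-5, 24) = -120)
Function('h')(T, d) = Mul(3, T) (Function('h')(T, d) = Add(T, Mul(2, T)) = Mul(3, T))
Mul(-1, Function('D')(Function('r')(-32, 18), Function('h')(X, -54))) = Mul(-1, Mul(2, 2)) = Mul(-1, 4) = -4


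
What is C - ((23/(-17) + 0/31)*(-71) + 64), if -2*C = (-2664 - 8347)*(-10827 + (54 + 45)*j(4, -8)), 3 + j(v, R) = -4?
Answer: -1078199841/17 ≈ -6.3423e+7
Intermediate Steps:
j(v, R) = -7 (j(v, R) = -3 - 4 = -7)
C = -63423360 (C = -(-2664 - 8347)*(-10827 + (54 + 45)*(-7))/2 = -(-11011)*(-10827 + 99*(-7))/2 = -(-11011)*(-10827 - 693)/2 = -(-11011)*(-11520)/2 = -1/2*126846720 = -63423360)
C - ((23/(-17) + 0/31)*(-71) + 64) = -63423360 - ((23/(-17) + 0/31)*(-71) + 64) = -63423360 - ((23*(-1/17) + 0*(1/31))*(-71) + 64) = -63423360 - ((-23/17 + 0)*(-71) + 64) = -63423360 - (-23/17*(-71) + 64) = -63423360 - (1633/17 + 64) = -63423360 - 1*2721/17 = -63423360 - 2721/17 = -1078199841/17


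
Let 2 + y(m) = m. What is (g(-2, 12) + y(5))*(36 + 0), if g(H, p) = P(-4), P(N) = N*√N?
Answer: 108 - 288*I ≈ 108.0 - 288.0*I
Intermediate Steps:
P(N) = N^(3/2)
g(H, p) = -8*I (g(H, p) = (-4)^(3/2) = -8*I)
y(m) = -2 + m
(g(-2, 12) + y(5))*(36 + 0) = (-8*I + (-2 + 5))*(36 + 0) = (-8*I + 3)*36 = (3 - 8*I)*36 = 108 - 288*I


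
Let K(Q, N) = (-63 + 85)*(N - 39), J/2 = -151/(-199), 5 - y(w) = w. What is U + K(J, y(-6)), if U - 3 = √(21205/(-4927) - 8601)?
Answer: -613 + 2*I*√52224145441/4927 ≈ -613.0 + 92.765*I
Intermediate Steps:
y(w) = 5 - w
J = 302/199 (J = 2*(-151/(-199)) = 2*(-151*(-1/199)) = 2*(151/199) = 302/199 ≈ 1.5176)
K(Q, N) = -858 + 22*N (K(Q, N) = 22*(-39 + N) = -858 + 22*N)
U = 3 + 2*I*√52224145441/4927 (U = 3 + √(21205/(-4927) - 8601) = 3 + √(21205*(-1/4927) - 8601) = 3 + √(-21205/4927 - 8601) = 3 + √(-42398332/4927) = 3 + 2*I*√52224145441/4927 ≈ 3.0 + 92.765*I)
U + K(J, y(-6)) = (3 + 2*I*√52224145441/4927) + (-858 + 22*(5 - 1*(-6))) = (3 + 2*I*√52224145441/4927) + (-858 + 22*(5 + 6)) = (3 + 2*I*√52224145441/4927) + (-858 + 22*11) = (3 + 2*I*√52224145441/4927) + (-858 + 242) = (3 + 2*I*√52224145441/4927) - 616 = -613 + 2*I*√52224145441/4927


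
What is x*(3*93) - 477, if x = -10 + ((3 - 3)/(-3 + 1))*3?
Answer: -3267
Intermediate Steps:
x = -10 (x = -10 + (0/(-2))*3 = -10 + (0*(-1/2))*3 = -10 + 0*3 = -10 + 0 = -10)
x*(3*93) - 477 = -30*93 - 477 = -10*279 - 477 = -2790 - 477 = -3267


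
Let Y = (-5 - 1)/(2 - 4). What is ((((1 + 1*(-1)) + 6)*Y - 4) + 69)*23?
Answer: 1909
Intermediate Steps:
Y = 3 (Y = -6/(-2) = -6*(-1/2) = 3)
((((1 + 1*(-1)) + 6)*Y - 4) + 69)*23 = ((((1 + 1*(-1)) + 6)*3 - 4) + 69)*23 = ((((1 - 1) + 6)*3 - 4) + 69)*23 = (((0 + 6)*3 - 4) + 69)*23 = ((6*3 - 4) + 69)*23 = ((18 - 4) + 69)*23 = (14 + 69)*23 = 83*23 = 1909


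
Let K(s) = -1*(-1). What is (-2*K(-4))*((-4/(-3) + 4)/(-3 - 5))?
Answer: 4/3 ≈ 1.3333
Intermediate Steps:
K(s) = 1
(-2*K(-4))*((-4/(-3) + 4)/(-3 - 5)) = (-2*1)*((-4/(-3) + 4)/(-3 - 5)) = -2*(-4*(-1/3) + 4)/(-8) = -2*(4/3 + 4)*(-1)/8 = -32*(-1)/(3*8) = -2*(-2/3) = 4/3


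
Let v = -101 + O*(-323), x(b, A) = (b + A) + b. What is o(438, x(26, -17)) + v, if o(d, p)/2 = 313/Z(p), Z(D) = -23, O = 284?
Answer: -2112785/23 ≈ -91860.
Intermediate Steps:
x(b, A) = A + 2*b (x(b, A) = (A + b) + b = A + 2*b)
o(d, p) = -626/23 (o(d, p) = 2*(313/(-23)) = 2*(313*(-1/23)) = 2*(-313/23) = -626/23)
v = -91833 (v = -101 + 284*(-323) = -101 - 91732 = -91833)
o(438, x(26, -17)) + v = -626/23 - 91833 = -2112785/23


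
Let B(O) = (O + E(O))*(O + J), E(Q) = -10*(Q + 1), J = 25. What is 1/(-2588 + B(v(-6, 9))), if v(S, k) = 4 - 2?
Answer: -1/3344 ≈ -0.00029904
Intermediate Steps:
E(Q) = -10 - 10*Q (E(Q) = -10*(1 + Q) = -10 - 10*Q)
v(S, k) = 2
B(O) = (-10 - 9*O)*(25 + O) (B(O) = (O + (-10 - 10*O))*(O + 25) = (-10 - 9*O)*(25 + O))
1/(-2588 + B(v(-6, 9))) = 1/(-2588 + (-250 - 235*2 - 9*2²)) = 1/(-2588 + (-250 - 470 - 9*4)) = 1/(-2588 + (-250 - 470 - 36)) = 1/(-2588 - 756) = 1/(-3344) = -1/3344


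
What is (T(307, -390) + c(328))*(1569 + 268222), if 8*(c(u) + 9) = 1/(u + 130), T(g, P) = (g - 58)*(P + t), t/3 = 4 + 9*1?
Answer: -86404051021601/3664 ≈ -2.3582e+10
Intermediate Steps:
t = 39 (t = 3*(4 + 9*1) = 3*(4 + 9) = 3*13 = 39)
T(g, P) = (-58 + g)*(39 + P) (T(g, P) = (g - 58)*(P + 39) = (-58 + g)*(39 + P))
c(u) = -9 + 1/(8*(130 + u)) (c(u) = -9 + 1/(8*(u + 130)) = -9 + 1/(8*(130 + u)))
(T(307, -390) + c(328))*(1569 + 268222) = ((-2262 - 58*(-390) + 39*307 - 390*307) + (-9359 - 72*328)/(8*(130 + 328)))*(1569 + 268222) = ((-2262 + 22620 + 11973 - 119730) + (⅛)*(-9359 - 23616)/458)*269791 = (-87399 + (⅛)*(1/458)*(-32975))*269791 = (-87399 - 32975/3664)*269791 = -320262911/3664*269791 = -86404051021601/3664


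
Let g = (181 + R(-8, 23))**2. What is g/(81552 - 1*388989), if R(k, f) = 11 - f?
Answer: -2197/23649 ≈ -0.092900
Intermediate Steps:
g = 28561 (g = (181 + (11 - 1*23))**2 = (181 + (11 - 23))**2 = (181 - 12)**2 = 169**2 = 28561)
g/(81552 - 1*388989) = 28561/(81552 - 1*388989) = 28561/(81552 - 388989) = 28561/(-307437) = 28561*(-1/307437) = -2197/23649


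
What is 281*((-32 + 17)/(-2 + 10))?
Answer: -4215/8 ≈ -526.88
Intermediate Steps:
281*((-32 + 17)/(-2 + 10)) = 281*(-15/8) = -4215/8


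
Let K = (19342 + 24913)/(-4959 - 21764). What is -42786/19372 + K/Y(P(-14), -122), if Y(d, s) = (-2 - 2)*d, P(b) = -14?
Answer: -16221510857/7247491384 ≈ -2.2382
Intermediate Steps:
K = -44255/26723 (K = 44255/(-26723) = 44255*(-1/26723) = -44255/26723 ≈ -1.6561)
Y(d, s) = -4*d
-42786/19372 + K/Y(P(-14), -122) = -42786/19372 - 44255/(26723*((-4*(-14)))) = -42786*1/19372 - 44255/26723/56 = -21393/9686 - 44255/26723*1/56 = -21393/9686 - 44255/1496488 = -16221510857/7247491384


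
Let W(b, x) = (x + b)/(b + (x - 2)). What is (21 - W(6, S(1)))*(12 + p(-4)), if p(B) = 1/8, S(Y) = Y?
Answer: 4753/20 ≈ 237.65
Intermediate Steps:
W(b, x) = (b + x)/(-2 + b + x) (W(b, x) = (b + x)/(b + (-2 + x)) = (b + x)/(-2 + b + x))
p(B) = 1/8
(21 - W(6, S(1)))*(12 + p(-4)) = (21 - (6 + 1)/(-2 + 6 + 1))*(12 + 1/8) = (21 - 7/5)*(97/8) = (98/5)*(97/8) = 4753/20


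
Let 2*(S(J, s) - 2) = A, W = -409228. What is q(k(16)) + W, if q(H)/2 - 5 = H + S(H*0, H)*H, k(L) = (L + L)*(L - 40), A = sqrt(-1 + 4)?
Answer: -413826 - 768*sqrt(3) ≈ -4.1516e+5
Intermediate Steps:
A = sqrt(3) ≈ 1.7320
S(J, s) = 2 + sqrt(3)/2
k(L) = 2*L*(-40 + L) (k(L) = (2*L)*(-40 + L) = 2*L*(-40 + L))
q(H) = 10 + 2*H + 2*H*(2 + sqrt(3)/2) (q(H) = 10 + 2*(H + (2 + sqrt(3)/2)*H) = 10 + 2*(H + H*(2 + sqrt(3)/2)) = 10 + (2*H + 2*H*(2 + sqrt(3)/2)) = 10 + 2*H + 2*H*(2 + sqrt(3)/2))
q(k(16)) + W = (10 + 6*(2*16*(-40 + 16)) + (2*16*(-40 + 16))*sqrt(3)) - 409228 = (10 + 6*(2*16*(-24)) + (2*16*(-24))*sqrt(3)) - 409228 = (10 + 6*(-768) - 768*sqrt(3)) - 409228 = (10 - 4608 - 768*sqrt(3)) - 409228 = (-4598 - 768*sqrt(3)) - 409228 = -413826 - 768*sqrt(3)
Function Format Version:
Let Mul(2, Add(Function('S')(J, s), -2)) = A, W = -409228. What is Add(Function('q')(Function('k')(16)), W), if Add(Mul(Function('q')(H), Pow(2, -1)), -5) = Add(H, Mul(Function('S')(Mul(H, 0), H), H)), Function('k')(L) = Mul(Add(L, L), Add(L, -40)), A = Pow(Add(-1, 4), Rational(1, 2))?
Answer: Add(-413826, Mul(-768, Pow(3, Rational(1, 2)))) ≈ -4.1516e+5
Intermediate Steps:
A = Pow(3, Rational(1, 2)) ≈ 1.7320
Function('S')(J, s) = Add(2, Mul(Rational(1, 2), Pow(3, Rational(1, 2))))
Function('k')(L) = Mul(2, L, Add(-40, L)) (Function('k')(L) = Mul(Mul(2, L), Add(-40, L)) = Mul(2, L, Add(-40, L)))
Function('q')(H) = Add(10, Mul(2, H), Mul(2, H, Add(2, Mul(Rational(1, 2), Pow(3, Rational(1, 2)))))) (Function('q')(H) = Add(10, Mul(2, Add(H, Mul(Add(2, Mul(Rational(1, 2), Pow(3, Rational(1, 2)))), H)))) = Add(10, Mul(2, Add(H, Mul(H, Add(2, Mul(Rational(1, 2), Pow(3, Rational(1, 2)))))))) = Add(10, Add(Mul(2, H), Mul(2, H, Add(2, Mul(Rational(1, 2), Pow(3, Rational(1, 2))))))) = Add(10, Mul(2, H), Mul(2, H, Add(2, Mul(Rational(1, 2), Pow(3, Rational(1, 2)))))))
Add(Function('q')(Function('k')(16)), W) = Add(Add(10, Mul(6, Mul(2, 16, Add(-40, 16))), Mul(Mul(2, 16, Add(-40, 16)), Pow(3, Rational(1, 2)))), -409228) = Add(Add(10, Mul(6, Mul(2, 16, -24)), Mul(Mul(2, 16, -24), Pow(3, Rational(1, 2)))), -409228) = Add(Add(10, Mul(6, -768), Mul(-768, Pow(3, Rational(1, 2)))), -409228) = Add(Add(10, -4608, Mul(-768, Pow(3, Rational(1, 2)))), -409228) = Add(Add(-4598, Mul(-768, Pow(3, Rational(1, 2)))), -409228) = Add(-413826, Mul(-768, Pow(3, Rational(1, 2))))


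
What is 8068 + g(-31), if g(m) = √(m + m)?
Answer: 8068 + I*√62 ≈ 8068.0 + 7.874*I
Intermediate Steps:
g(m) = √2*√m (g(m) = √(2*m) = √2*√m)
8068 + g(-31) = 8068 + √2*√(-31) = 8068 + √2*(I*√31) = 8068 + I*√62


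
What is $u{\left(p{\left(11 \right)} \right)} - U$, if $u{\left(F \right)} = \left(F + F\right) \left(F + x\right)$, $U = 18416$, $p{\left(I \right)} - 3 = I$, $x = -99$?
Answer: $-20796$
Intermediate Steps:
$p{\left(I \right)} = 3 + I$
$u{\left(F \right)} = 2 F \left(-99 + F\right)$ ($u{\left(F \right)} = \left(F + F\right) \left(F - 99\right) = 2 F \left(-99 + F\right)$)
$u{\left(p{\left(11 \right)} \right)} - U = 2 \left(3 + 11\right) \left(-99 + \left(3 + 11\right)\right) - 18416 = 2 \cdot 14 \left(-99 + 14\right) - 18416 = 2 \cdot 14 \left(-85\right) - 18416 = -2380 - 18416 = -20796$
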